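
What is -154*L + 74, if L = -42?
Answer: 6542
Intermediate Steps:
-154*L + 74 = -154*(-42) + 74 = 6468 + 74 = 6542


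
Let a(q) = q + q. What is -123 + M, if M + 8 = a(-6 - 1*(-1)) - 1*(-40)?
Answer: -101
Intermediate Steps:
a(q) = 2*q
M = 22 (M = -8 + (2*(-6 - 1*(-1)) - 1*(-40)) = -8 + (2*(-6 + 1) + 40) = -8 + (2*(-5) + 40) = -8 + (-10 + 40) = -8 + 30 = 22)
-123 + M = -123 + 22 = -101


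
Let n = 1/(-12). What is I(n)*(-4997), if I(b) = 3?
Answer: -14991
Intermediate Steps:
n = -1/12 ≈ -0.083333
I(n)*(-4997) = 3*(-4997) = -14991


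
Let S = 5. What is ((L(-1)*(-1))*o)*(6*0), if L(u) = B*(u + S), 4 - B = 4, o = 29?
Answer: 0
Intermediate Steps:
B = 0 (B = 4 - 1*4 = 4 - 4 = 0)
L(u) = 0 (L(u) = 0*(u + 5) = 0*(5 + u) = 0)
((L(-1)*(-1))*o)*(6*0) = ((0*(-1))*29)*(6*0) = (0*29)*0 = 0*0 = 0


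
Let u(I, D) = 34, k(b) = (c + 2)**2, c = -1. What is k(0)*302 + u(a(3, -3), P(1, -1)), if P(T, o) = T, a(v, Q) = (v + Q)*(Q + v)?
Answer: 336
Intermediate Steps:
a(v, Q) = (Q + v)**2 (a(v, Q) = (Q + v)*(Q + v) = (Q + v)**2)
k(b) = 1 (k(b) = (-1 + 2)**2 = 1**2 = 1)
k(0)*302 + u(a(3, -3), P(1, -1)) = 1*302 + 34 = 302 + 34 = 336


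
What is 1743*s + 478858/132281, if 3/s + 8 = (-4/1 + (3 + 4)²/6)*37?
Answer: 4570142560/116010437 ≈ 39.394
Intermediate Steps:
s = 18/877 (s = 3/(-8 + (-4/1 + (3 + 4)²/6)*37) = 3/(-8 + (-4*1 + 7²*(⅙))*37) = 3/(-8 + (-4 + 49*(⅙))*37) = 3/(-8 + (-4 + 49/6)*37) = 3/(-8 + (25/6)*37) = 3/(-8 + 925/6) = 3/(877/6) = 3*(6/877) = 18/877 ≈ 0.020525)
1743*s + 478858/132281 = 1743*(18/877) + 478858/132281 = 31374/877 + 478858*(1/132281) = 31374/877 + 478858/132281 = 4570142560/116010437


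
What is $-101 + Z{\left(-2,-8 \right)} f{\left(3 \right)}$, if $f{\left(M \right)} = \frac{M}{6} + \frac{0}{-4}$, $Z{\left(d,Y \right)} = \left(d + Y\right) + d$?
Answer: $-107$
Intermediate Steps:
$Z{\left(d,Y \right)} = Y + 2 d$ ($Z{\left(d,Y \right)} = \left(Y + d\right) + d = Y + 2 d$)
$f{\left(M \right)} = \frac{M}{6}$ ($f{\left(M \right)} = M \frac{1}{6} + 0 \left(- \frac{1}{4}\right) = \frac{M}{6} + 0 = \frac{M}{6}$)
$-101 + Z{\left(-2,-8 \right)} f{\left(3 \right)} = -101 + \left(-8 + 2 \left(-2\right)\right) \frac{1}{6} \cdot 3 = -101 + \left(-8 - 4\right) \frac{1}{2} = -101 - 6 = -107$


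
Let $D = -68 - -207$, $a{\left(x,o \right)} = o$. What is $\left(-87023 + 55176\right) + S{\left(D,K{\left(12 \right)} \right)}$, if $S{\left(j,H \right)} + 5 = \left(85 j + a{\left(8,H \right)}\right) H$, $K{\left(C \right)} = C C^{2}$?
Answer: $23370452$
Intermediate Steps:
$D = 139$ ($D = -68 + 207 = 139$)
$K{\left(C \right)} = C^{3}$
$S{\left(j,H \right)} = -5 + H \left(H + 85 j\right)$ ($S{\left(j,H \right)} = -5 + \left(85 j + H\right) H = -5 + \left(H + 85 j\right) H = -5 + H \left(H + 85 j\right)$)
$\left(-87023 + 55176\right) + S{\left(D,K{\left(12 \right)} \right)} = \left(-87023 + 55176\right) + \left(-5 + \left(12^{3}\right)^{2} + 85 \cdot 12^{3} \cdot 139\right) = -31847 + \left(-5 + 1728^{2} + 85 \cdot 1728 \cdot 139\right) = -31847 + \left(-5 + 2985984 + 20416320\right) = -31847 + 23402299 = 23370452$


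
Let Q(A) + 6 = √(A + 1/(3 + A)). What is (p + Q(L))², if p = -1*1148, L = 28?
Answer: (35774 - √26939)²/961 ≈ 1.3195e+6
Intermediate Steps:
Q(A) = -6 + √(A + 1/(3 + A))
p = -1148
(p + Q(L))² = (-1148 + (-6 + √((1 + 28*(3 + 28))/(3 + 28))))² = (-1148 + (-6 + √((1 + 28*31)/31)))² = (-1148 + (-6 + √((1 + 868)/31)))² = (-1148 + (-6 + √((1/31)*869)))² = (-1148 + (-6 + √(869/31)))² = (-1148 + (-6 + √26939/31))² = (-1154 + √26939/31)²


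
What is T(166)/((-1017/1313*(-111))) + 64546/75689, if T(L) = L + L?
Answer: 40280450426/8544304143 ≈ 4.7143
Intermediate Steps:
T(L) = 2*L
T(166)/((-1017/1313*(-111))) + 64546/75689 = (2*166)/((-1017/1313*(-111))) + 64546/75689 = 332/((-1017*1/1313*(-111))) + 64546*(1/75689) = 332/((-1017/1313*(-111))) + 64546/75689 = 332/(112887/1313) + 64546/75689 = 332*(1313/112887) + 64546/75689 = 435916/112887 + 64546/75689 = 40280450426/8544304143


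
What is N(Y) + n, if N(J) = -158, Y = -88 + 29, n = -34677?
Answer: -34835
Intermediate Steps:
Y = -59
N(Y) + n = -158 - 34677 = -34835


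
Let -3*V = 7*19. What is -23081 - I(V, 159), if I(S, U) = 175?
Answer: -23256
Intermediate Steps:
V = -133/3 (V = -7*19/3 = -⅓*133 = -133/3 ≈ -44.333)
-23081 - I(V, 159) = -23081 - 1*175 = -23081 - 175 = -23256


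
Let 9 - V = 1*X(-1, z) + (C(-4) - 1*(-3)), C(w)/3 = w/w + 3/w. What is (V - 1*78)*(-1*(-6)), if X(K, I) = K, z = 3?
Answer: -861/2 ≈ -430.50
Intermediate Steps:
C(w) = 3 + 9/w (C(w) = 3*(w/w + 3/w) = 3*(1 + 3/w) = 3 + 9/w)
V = 25/4 (V = 9 - (1*(-1) + ((3 + 9/(-4)) - 1*(-3))) = 9 - (-1 + ((3 + 9*(-¼)) + 3)) = 9 - (-1 + ((3 - 9/4) + 3)) = 9 - (-1 + (¾ + 3)) = 9 - (-1 + 15/4) = 9 - 1*11/4 = 9 - 11/4 = 25/4 ≈ 6.2500)
(V - 1*78)*(-1*(-6)) = (25/4 - 1*78)*(-1*(-6)) = (25/4 - 78)*6 = -287/4*6 = -861/2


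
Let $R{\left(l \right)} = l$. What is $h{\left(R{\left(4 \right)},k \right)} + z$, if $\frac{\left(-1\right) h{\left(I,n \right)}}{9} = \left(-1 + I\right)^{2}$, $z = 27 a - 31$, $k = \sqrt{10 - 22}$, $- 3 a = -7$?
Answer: $-49$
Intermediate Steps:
$a = \frac{7}{3}$ ($a = \left(- \frac{1}{3}\right) \left(-7\right) = \frac{7}{3} \approx 2.3333$)
$k = 2 i \sqrt{3}$ ($k = \sqrt{-12} = 2 i \sqrt{3} \approx 3.4641 i$)
$z = 32$ ($z = 27 \cdot \frac{7}{3} - 31 = 63 - 31 = 32$)
$h{\left(I,n \right)} = - 9 \left(-1 + I\right)^{2}$
$h{\left(R{\left(4 \right)},k \right)} + z = - 9 \left(-1 + 4\right)^{2} + 32 = - 9 \cdot 3^{2} + 32 = \left(-9\right) 9 + 32 = -81 + 32 = -49$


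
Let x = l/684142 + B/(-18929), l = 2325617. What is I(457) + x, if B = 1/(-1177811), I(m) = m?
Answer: 7022377999363304251/15252798401983498 ≈ 460.40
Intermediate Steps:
B = -1/1177811 ≈ -8.4903e-7
x = 51849129656845665/15252798401983498 (x = 2325617/684142 - 1/1177811/(-18929) = 2325617*(1/684142) - 1/1177811*(-1/18929) = 2325617/684142 + 1/22294784419 = 51849129656845665/15252798401983498 ≈ 3.3993)
I(457) + x = 457 + 51849129656845665/15252798401983498 = 7022377999363304251/15252798401983498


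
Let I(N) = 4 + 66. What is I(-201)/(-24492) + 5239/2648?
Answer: 32032057/16213704 ≈ 1.9756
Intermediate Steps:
I(N) = 70
I(-201)/(-24492) + 5239/2648 = 70/(-24492) + 5239/2648 = 70*(-1/24492) + 5239*(1/2648) = -35/12246 + 5239/2648 = 32032057/16213704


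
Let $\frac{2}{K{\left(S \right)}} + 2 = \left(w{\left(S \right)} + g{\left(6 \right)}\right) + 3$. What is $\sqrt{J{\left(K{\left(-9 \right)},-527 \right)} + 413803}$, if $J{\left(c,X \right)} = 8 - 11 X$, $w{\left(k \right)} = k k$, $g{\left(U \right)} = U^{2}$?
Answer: $2 \sqrt{104902} \approx 647.77$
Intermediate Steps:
$w{\left(k \right)} = k^{2}$
$K{\left(S \right)} = \frac{2}{37 + S^{2}}$ ($K{\left(S \right)} = \frac{2}{-2 + \left(\left(S^{2} + 6^{2}\right) + 3\right)} = \frac{2}{-2 + \left(\left(S^{2} + 36\right) + 3\right)} = \frac{2}{-2 + \left(\left(36 + S^{2}\right) + 3\right)} = \frac{2}{-2 + \left(39 + S^{2}\right)} = \frac{2}{37 + S^{2}}$)
$\sqrt{J{\left(K{\left(-9 \right)},-527 \right)} + 413803} = \sqrt{\left(8 - -5797\right) + 413803} = \sqrt{\left(8 + 5797\right) + 413803} = \sqrt{5805 + 413803} = \sqrt{419608} = 2 \sqrt{104902}$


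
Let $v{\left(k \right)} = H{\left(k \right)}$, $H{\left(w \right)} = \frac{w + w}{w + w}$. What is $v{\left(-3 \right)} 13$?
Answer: $13$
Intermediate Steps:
$H{\left(w \right)} = 1$ ($H{\left(w \right)} = \frac{2 w}{2 w} = 2 w \frac{1}{2 w} = 1$)
$v{\left(k \right)} = 1$
$v{\left(-3 \right)} 13 = 1 \cdot 13 = 13$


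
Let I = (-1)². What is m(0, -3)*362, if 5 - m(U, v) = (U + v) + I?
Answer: 2534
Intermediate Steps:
I = 1
m(U, v) = 4 - U - v (m(U, v) = 5 - ((U + v) + 1) = 5 - (1 + U + v) = 5 + (-1 - U - v) = 4 - U - v)
m(0, -3)*362 = (4 - 1*0 - 1*(-3))*362 = (4 + 0 + 3)*362 = 7*362 = 2534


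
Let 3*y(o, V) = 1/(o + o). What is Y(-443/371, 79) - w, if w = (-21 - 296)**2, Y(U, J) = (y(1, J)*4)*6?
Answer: -100485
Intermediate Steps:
y(o, V) = 1/(6*o) (y(o, V) = 1/(3*(o + o)) = 1/(3*((2*o))) = (1/(2*o))/3 = 1/(6*o))
Y(U, J) = 4 (Y(U, J) = (((1/6)/1)*4)*6 = (((1/6)*1)*4)*6 = ((1/6)*4)*6 = (2/3)*6 = 4)
w = 100489 (w = (-317)**2 = 100489)
Y(-443/371, 79) - w = 4 - 1*100489 = 4 - 100489 = -100485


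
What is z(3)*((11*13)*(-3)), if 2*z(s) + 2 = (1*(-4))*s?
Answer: 3003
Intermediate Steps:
z(s) = -1 - 2*s (z(s) = -1 + ((1*(-4))*s)/2 = -1 + (-4*s)/2 = -1 - 2*s)
z(3)*((11*13)*(-3)) = (-1 - 2*3)*((11*13)*(-3)) = (-1 - 6)*(143*(-3)) = -7*(-429) = 3003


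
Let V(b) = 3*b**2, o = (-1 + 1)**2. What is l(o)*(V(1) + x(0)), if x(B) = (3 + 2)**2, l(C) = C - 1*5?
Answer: -140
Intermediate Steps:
o = 0 (o = 0**2 = 0)
l(C) = -5 + C (l(C) = C - 5 = -5 + C)
x(B) = 25 (x(B) = 5**2 = 25)
l(o)*(V(1) + x(0)) = (-5 + 0)*(3*1**2 + 25) = -5*(3*1 + 25) = -5*(3 + 25) = -5*28 = -140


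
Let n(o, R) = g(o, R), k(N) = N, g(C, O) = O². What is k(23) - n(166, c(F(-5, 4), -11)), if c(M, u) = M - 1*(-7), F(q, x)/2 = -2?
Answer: 14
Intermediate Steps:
F(q, x) = -4 (F(q, x) = 2*(-2) = -4)
c(M, u) = 7 + M (c(M, u) = M + 7 = 7 + M)
n(o, R) = R²
k(23) - n(166, c(F(-5, 4), -11)) = 23 - (7 - 4)² = 23 - 1*3² = 23 - 1*9 = 23 - 9 = 14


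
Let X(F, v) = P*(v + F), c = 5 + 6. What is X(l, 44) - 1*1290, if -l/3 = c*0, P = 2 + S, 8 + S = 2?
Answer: -1466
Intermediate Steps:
S = -6 (S = -8 + 2 = -6)
P = -4 (P = 2 - 6 = -4)
c = 11
l = 0 (l = -33*0 = -3*0 = 0)
X(F, v) = -4*F - 4*v (X(F, v) = -4*(v + F) = -4*(F + v) = -4*F - 4*v)
X(l, 44) - 1*1290 = (-4*0 - 4*44) - 1*1290 = (0 - 176) - 1290 = -176 - 1290 = -1466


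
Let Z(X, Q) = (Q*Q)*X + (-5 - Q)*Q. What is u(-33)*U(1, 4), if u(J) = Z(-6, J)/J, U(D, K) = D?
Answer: 226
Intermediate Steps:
Z(X, Q) = Q*(-5 - Q) + X*Q² (Z(X, Q) = Q²*X + Q*(-5 - Q) = X*Q² + Q*(-5 - Q) = Q*(-5 - Q) + X*Q²)
u(J) = -5 - 7*J (u(J) = (J*(-5 - J + J*(-6)))/J = (J*(-5 - J - 6*J))/J = (J*(-5 - 7*J))/J = -5 - 7*J)
u(-33)*U(1, 4) = (-5 - 7*(-33))*1 = (-5 + 231)*1 = 226*1 = 226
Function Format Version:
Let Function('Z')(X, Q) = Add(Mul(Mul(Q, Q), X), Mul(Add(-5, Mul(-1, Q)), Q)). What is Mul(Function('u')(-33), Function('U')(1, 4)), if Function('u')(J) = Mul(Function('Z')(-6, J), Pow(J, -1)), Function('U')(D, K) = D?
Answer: 226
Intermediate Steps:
Function('Z')(X, Q) = Add(Mul(Q, Add(-5, Mul(-1, Q))), Mul(X, Pow(Q, 2))) (Function('Z')(X, Q) = Add(Mul(Pow(Q, 2), X), Mul(Q, Add(-5, Mul(-1, Q)))) = Add(Mul(X, Pow(Q, 2)), Mul(Q, Add(-5, Mul(-1, Q)))) = Add(Mul(Q, Add(-5, Mul(-1, Q))), Mul(X, Pow(Q, 2))))
Function('u')(J) = Add(-5, Mul(-7, J)) (Function('u')(J) = Mul(Mul(J, Add(-5, Mul(-1, J), Mul(J, -6))), Pow(J, -1)) = Mul(Mul(J, Add(-5, Mul(-1, J), Mul(-6, J))), Pow(J, -1)) = Mul(Mul(J, Add(-5, Mul(-7, J))), Pow(J, -1)) = Add(-5, Mul(-7, J)))
Mul(Function('u')(-33), Function('U')(1, 4)) = Mul(Add(-5, Mul(-7, -33)), 1) = Mul(Add(-5, 231), 1) = Mul(226, 1) = 226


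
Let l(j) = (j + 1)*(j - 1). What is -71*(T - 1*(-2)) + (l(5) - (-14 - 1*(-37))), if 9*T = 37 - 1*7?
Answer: -1133/3 ≈ -377.67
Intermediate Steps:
T = 10/3 (T = (37 - 1*7)/9 = (37 - 7)/9 = (⅑)*30 = 10/3 ≈ 3.3333)
l(j) = (1 + j)*(-1 + j)
-71*(T - 1*(-2)) + (l(5) - (-14 - 1*(-37))) = -71*(10/3 - 1*(-2)) + ((-1 + 5²) - (-14 - 1*(-37))) = -71*(10/3 + 2) + ((-1 + 25) - (-14 + 37)) = -71*16/3 + (24 - 1*23) = -1136/3 + (24 - 23) = -1136/3 + 1 = -1133/3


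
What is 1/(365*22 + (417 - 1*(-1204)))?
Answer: 1/9651 ≈ 0.00010362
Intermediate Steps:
1/(365*22 + (417 - 1*(-1204))) = 1/(8030 + (417 + 1204)) = 1/(8030 + 1621) = 1/9651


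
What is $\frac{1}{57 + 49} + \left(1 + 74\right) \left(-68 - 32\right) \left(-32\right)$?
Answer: $\frac{25440001}{106} \approx 2.4 \cdot 10^{5}$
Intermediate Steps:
$\frac{1}{57 + 49} + \left(1 + 74\right) \left(-68 - 32\right) \left(-32\right) = \frac{1}{106} + 75 \left(-100\right) \left(-32\right) = \frac{1}{106} - -240000 = \frac{1}{106} + 240000 = \frac{25440001}{106}$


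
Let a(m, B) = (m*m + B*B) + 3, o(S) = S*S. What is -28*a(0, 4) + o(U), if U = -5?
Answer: -507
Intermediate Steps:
o(S) = S**2
a(m, B) = 3 + B**2 + m**2 (a(m, B) = (m**2 + B**2) + 3 = (B**2 + m**2) + 3 = 3 + B**2 + m**2)
-28*a(0, 4) + o(U) = -28*(3 + 4**2 + 0**2) + (-5)**2 = -28*(3 + 16 + 0) + 25 = -28*19 + 25 = -532 + 25 = -507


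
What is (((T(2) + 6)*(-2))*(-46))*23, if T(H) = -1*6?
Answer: 0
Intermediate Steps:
T(H) = -6
(((T(2) + 6)*(-2))*(-46))*23 = (((-6 + 6)*(-2))*(-46))*23 = ((0*(-2))*(-46))*23 = (0*(-46))*23 = 0*23 = 0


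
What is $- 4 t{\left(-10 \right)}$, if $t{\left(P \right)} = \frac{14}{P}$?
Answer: $\frac{28}{5} \approx 5.6$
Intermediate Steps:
$- 4 t{\left(-10 \right)} = - 4 \frac{14}{-10} = - 4 \cdot 14 \left(- \frac{1}{10}\right) = \left(-4\right) \left(- \frac{7}{5}\right) = \frac{28}{5}$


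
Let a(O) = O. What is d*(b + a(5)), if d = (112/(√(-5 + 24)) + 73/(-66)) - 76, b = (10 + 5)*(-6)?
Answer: 432565/66 - 9520*√19/19 ≈ 4370.0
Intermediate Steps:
b = -90 (b = 15*(-6) = -90)
d = -5089/66 + 112*√19/19 (d = (112/(√19) + 73*(-1/66)) - 76 = (112*(√19/19) - 73/66) - 76 = (112*√19/19 - 73/66) - 76 = (-73/66 + 112*√19/19) - 76 = -5089/66 + 112*√19/19 ≈ -51.411)
d*(b + a(5)) = (-5089/66 + 112*√19/19)*(-90 + 5) = (-5089/66 + 112*√19/19)*(-85) = 432565/66 - 9520*√19/19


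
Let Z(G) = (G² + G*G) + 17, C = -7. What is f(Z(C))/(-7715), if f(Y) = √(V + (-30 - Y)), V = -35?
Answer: -6*I*√5/7715 ≈ -0.001739*I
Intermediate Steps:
Z(G) = 17 + 2*G² (Z(G) = (G² + G²) + 17 = 2*G² + 17 = 17 + 2*G²)
f(Y) = √(-65 - Y) (f(Y) = √(-35 + (-30 - Y)) = √(-65 - Y))
f(Z(C))/(-7715) = √(-65 - (17 + 2*(-7)²))/(-7715) = √(-65 - (17 + 2*49))*(-1/7715) = √(-65 - (17 + 98))*(-1/7715) = √(-65 - 1*115)*(-1/7715) = √(-65 - 115)*(-1/7715) = √(-180)*(-1/7715) = (6*I*√5)*(-1/7715) = -6*I*√5/7715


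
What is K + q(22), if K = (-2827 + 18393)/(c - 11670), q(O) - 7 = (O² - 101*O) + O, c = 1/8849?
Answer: -176622463295/103267829 ≈ -1710.3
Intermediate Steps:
c = 1/8849 ≈ 0.00011301
q(O) = 7 + O² - 100*O (q(O) = 7 + ((O² - 101*O) + O) = 7 + (O² - 100*O) = 7 + O² - 100*O)
K = -137743534/103267829 (K = (-2827 + 18393)/(1/8849 - 11670) = 15566/(-103267829/8849) = 15566*(-8849/103267829) = -137743534/103267829 ≈ -1.3338)
K + q(22) = -137743534/103267829 + (7 + 22² - 100*22) = -137743534/103267829 + (7 + 484 - 2200) = -137743534/103267829 - 1709 = -176622463295/103267829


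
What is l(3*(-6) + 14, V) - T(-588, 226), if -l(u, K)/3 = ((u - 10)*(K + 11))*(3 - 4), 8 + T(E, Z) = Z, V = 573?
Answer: -24746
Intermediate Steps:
T(E, Z) = -8 + Z
l(u, K) = 3*(-10 + u)*(11 + K) (l(u, K) = -3*(u - 10)*(K + 11)*(3 - 4) = -3*(-10 + u)*(11 + K)*(-1) = -(-3)*(-10 + u)*(11 + K) = 3*(-10 + u)*(11 + K))
l(3*(-6) + 14, V) - T(-588, 226) = (-330 - 30*573 + 33*(3*(-6) + 14) + 3*573*(3*(-6) + 14)) - (-8 + 226) = (-330 - 17190 + 33*(-18 + 14) + 3*573*(-18 + 14)) - 1*218 = (-330 - 17190 + 33*(-4) + 3*573*(-4)) - 218 = (-330 - 17190 - 132 - 6876) - 218 = -24528 - 218 = -24746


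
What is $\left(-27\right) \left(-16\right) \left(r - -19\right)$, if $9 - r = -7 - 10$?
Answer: $19440$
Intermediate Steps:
$r = 26$ ($r = 9 - \left(-7 - 10\right) = 9 - -17 = 9 + 17 = 26$)
$\left(-27\right) \left(-16\right) \left(r - -19\right) = \left(-27\right) \left(-16\right) \left(26 - -19\right) = 432 \left(26 + 19\right) = 432 \cdot 45 = 19440$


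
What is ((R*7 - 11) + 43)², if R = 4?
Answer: 3600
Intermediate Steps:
((R*7 - 11) + 43)² = ((4*7 - 11) + 43)² = ((28 - 11) + 43)² = (17 + 43)² = 60² = 3600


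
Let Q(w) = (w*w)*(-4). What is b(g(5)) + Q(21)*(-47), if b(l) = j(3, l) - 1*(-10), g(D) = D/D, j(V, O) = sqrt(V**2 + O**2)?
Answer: 82918 + sqrt(10) ≈ 82921.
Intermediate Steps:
j(V, O) = sqrt(O**2 + V**2)
g(D) = 1
b(l) = 10 + sqrt(9 + l**2) (b(l) = sqrt(l**2 + 3**2) - 1*(-10) = sqrt(l**2 + 9) + 10 = sqrt(9 + l**2) + 10 = 10 + sqrt(9 + l**2))
Q(w) = -4*w**2 (Q(w) = w**2*(-4) = -4*w**2)
b(g(5)) + Q(21)*(-47) = (10 + sqrt(9 + 1**2)) - 4*21**2*(-47) = (10 + sqrt(9 + 1)) - 4*441*(-47) = (10 + sqrt(10)) - 1764*(-47) = (10 + sqrt(10)) + 82908 = 82918 + sqrt(10)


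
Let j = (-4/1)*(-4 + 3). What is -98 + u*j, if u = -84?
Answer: -434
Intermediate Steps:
j = 4 (j = -4*1*(-1) = -4*(-1) = 4)
-98 + u*j = -98 - 84*4 = -98 - 336 = -434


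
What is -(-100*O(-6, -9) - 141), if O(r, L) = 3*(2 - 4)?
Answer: -459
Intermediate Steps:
O(r, L) = -6 (O(r, L) = 3*(-2) = -6)
-(-100*O(-6, -9) - 141) = -(-100*(-6) - 141) = -(600 - 141) = -1*459 = -459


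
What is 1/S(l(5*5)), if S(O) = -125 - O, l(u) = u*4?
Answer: -1/225 ≈ -0.0044444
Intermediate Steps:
l(u) = 4*u
1/S(l(5*5)) = 1/(-125 - 4*5*5) = 1/(-125 - 4*25) = 1/(-125 - 1*100) = 1/(-125 - 100) = 1/(-225) = -1/225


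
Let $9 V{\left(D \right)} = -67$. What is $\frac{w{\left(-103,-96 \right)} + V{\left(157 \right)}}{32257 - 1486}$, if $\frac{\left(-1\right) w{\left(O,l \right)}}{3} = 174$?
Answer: $- \frac{4765}{276939} \approx -0.017206$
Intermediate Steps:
$w{\left(O,l \right)} = -522$ ($w{\left(O,l \right)} = \left(-3\right) 174 = -522$)
$V{\left(D \right)} = - \frac{67}{9}$ ($V{\left(D \right)} = \frac{1}{9} \left(-67\right) = - \frac{67}{9}$)
$\frac{w{\left(-103,-96 \right)} + V{\left(157 \right)}}{32257 - 1486} = \frac{-522 - \frac{67}{9}}{32257 - 1486} = - \frac{4765}{9 \cdot 30771} = \left(- \frac{4765}{9}\right) \frac{1}{30771} = - \frac{4765}{276939}$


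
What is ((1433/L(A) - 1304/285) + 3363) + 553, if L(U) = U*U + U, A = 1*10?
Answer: 24606313/6270 ≈ 3924.5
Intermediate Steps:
A = 10
L(U) = U + U² (L(U) = U² + U = U + U²)
((1433/L(A) - 1304/285) + 3363) + 553 = ((1433/((10*(1 + 10))) - 1304/285) + 3363) + 553 = ((1433/((10*11)) - 1304*1/285) + 3363) + 553 = ((1433/110 - 1304/285) + 3363) + 553 = (52993/6270 + 3363) + 553 = 21139003/6270 + 553 = 24606313/6270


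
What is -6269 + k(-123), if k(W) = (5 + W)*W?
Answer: 8245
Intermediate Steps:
k(W) = W*(5 + W)
-6269 + k(-123) = -6269 - 123*(5 - 123) = -6269 - 123*(-118) = -6269 + 14514 = 8245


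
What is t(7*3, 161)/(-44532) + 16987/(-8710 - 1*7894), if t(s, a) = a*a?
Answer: -148357171/92426166 ≈ -1.6051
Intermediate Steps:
t(s, a) = a²
t(7*3, 161)/(-44532) + 16987/(-8710 - 1*7894) = 161²/(-44532) + 16987/(-8710 - 1*7894) = 25921*(-1/44532) + 16987/(-8710 - 7894) = -25921/44532 + 16987/(-16604) = -25921/44532 + 16987*(-1/16604) = -25921/44532 - 16987/16604 = -148357171/92426166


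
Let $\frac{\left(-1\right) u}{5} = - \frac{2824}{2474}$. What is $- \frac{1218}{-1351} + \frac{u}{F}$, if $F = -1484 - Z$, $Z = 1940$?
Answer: $\frac{183903083}{204362296} \approx 0.89989$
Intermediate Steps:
$F = -3424$ ($F = -1484 - 1940 = -3424$)
$u = \frac{7060}{1237}$ ($u = - 5 \left(- \frac{2824}{2474}\right) = - 5 \left(\left(-2824\right) \frac{1}{2474}\right) = \left(-5\right) \left(- \frac{1412}{1237}\right) = \frac{7060}{1237} \approx 5.7074$)
$- \frac{1218}{-1351} + \frac{u}{F} = - \frac{1218}{-1351} + \frac{7060}{1237 \left(-3424\right)} = \left(-1218\right) \left(- \frac{1}{1351}\right) + \frac{7060}{1237} \left(- \frac{1}{3424}\right) = \frac{174}{193} - \frac{1765}{1058872} = \frac{183903083}{204362296}$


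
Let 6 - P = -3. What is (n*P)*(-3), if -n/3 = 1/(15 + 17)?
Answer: 81/32 ≈ 2.5313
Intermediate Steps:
P = 9 (P = 6 - 1*(-3) = 6 + 3 = 9)
n = -3/32 (n = -3/(15 + 17) = -3/32 ≈ -0.093750)
(n*P)*(-3) = -3/32*9*(-3) = -27/32*(-3) = 81/32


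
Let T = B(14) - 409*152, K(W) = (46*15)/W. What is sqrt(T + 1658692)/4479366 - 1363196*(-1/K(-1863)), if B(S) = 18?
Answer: -18403146/5 + sqrt(1596542)/4479366 ≈ -3.6806e+6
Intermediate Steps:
K(W) = 690/W
T = -62150 (T = 18 - 409*152 = 18 - 62168 = -62150)
sqrt(T + 1658692)/4479366 - 1363196*(-1/K(-1863)) = sqrt(-62150 + 1658692)/4479366 - 1363196/((-690/(-1863))) = sqrt(1596542)*(1/4479366) - 1363196/((-690*(-1)/1863)) = sqrt(1596542)/4479366 - 1363196/((-1*(-10/27))) = sqrt(1596542)/4479366 - 1363196/10/27 = sqrt(1596542)/4479366 - 1363196*27/10 = sqrt(1596542)/4479366 - 18403146/5 = -18403146/5 + sqrt(1596542)/4479366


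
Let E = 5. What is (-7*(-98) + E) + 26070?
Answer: 26761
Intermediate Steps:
(-7*(-98) + E) + 26070 = (-7*(-98) + 5) + 26070 = (686 + 5) + 26070 = 691 + 26070 = 26761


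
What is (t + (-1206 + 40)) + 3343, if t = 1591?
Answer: 3768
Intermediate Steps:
(t + (-1206 + 40)) + 3343 = (1591 + (-1206 + 40)) + 3343 = (1591 - 1166) + 3343 = 425 + 3343 = 3768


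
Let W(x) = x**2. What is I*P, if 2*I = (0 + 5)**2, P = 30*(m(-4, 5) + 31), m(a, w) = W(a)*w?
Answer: 41625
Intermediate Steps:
m(a, w) = w*a**2 (m(a, w) = a**2*w = w*a**2)
P = 3330 (P = 30*(5*(-4)**2 + 31) = 30*(5*16 + 31) = 30*(80 + 31) = 30*111 = 3330)
I = 25/2 (I = (0 + 5)**2/2 = (1/2)*5**2 = (1/2)*25 = 25/2 ≈ 12.500)
I*P = (25/2)*3330 = 41625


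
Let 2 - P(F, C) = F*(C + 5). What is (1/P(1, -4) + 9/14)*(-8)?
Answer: -92/7 ≈ -13.143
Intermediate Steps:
P(F, C) = 2 - F*(5 + C) (P(F, C) = 2 - F*(C + 5) = 2 - F*(5 + C))
(1/P(1, -4) + 9/14)*(-8) = (1/(2 - 5*1 - 1*(-4)*1) + 9/14)*(-8) = (1/(2 - 5 + 4) + 9*(1/14))*(-8) = (1/1 + 9/14)*(-8) = (1 + 9/14)*(-8) = (23/14)*(-8) = -92/7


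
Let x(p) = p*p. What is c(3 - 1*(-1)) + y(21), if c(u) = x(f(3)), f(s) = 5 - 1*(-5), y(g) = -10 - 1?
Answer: 89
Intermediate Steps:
y(g) = -11
f(s) = 10 (f(s) = 5 + 5 = 10)
x(p) = p**2
c(u) = 100 (c(u) = 10**2 = 100)
c(3 - 1*(-1)) + y(21) = 100 - 11 = 89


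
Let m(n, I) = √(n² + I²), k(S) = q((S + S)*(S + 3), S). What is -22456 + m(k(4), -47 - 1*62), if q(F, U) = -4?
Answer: -22456 + √11897 ≈ -22347.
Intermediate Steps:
k(S) = -4
m(n, I) = √(I² + n²)
-22456 + m(k(4), -47 - 1*62) = -22456 + √((-47 - 1*62)² + (-4)²) = -22456 + √((-47 - 62)² + 16) = -22456 + √((-109)² + 16) = -22456 + √(11881 + 16) = -22456 + √11897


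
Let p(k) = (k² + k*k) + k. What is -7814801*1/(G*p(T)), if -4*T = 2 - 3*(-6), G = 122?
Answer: -7814801/5490 ≈ -1423.5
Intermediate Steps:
T = -5 (T = -(2 - 3*(-6))/4 = -(2 + 18)/4 = -¼*20 = -5)
p(k) = k + 2*k² (p(k) = (k² + k²) + k = 2*k² + k = k + 2*k²)
-7814801*1/(G*p(T)) = -7814801*(-1/(610*(1 + 2*(-5)))) = -7814801*(-1/(610*(1 - 10))) = -7814801/(122*(-5*(-9))) = -7814801/(122*45) = -7814801/5490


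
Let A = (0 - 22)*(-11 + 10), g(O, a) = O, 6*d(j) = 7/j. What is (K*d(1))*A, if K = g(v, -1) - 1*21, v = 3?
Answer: -462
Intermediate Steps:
d(j) = 7/(6*j) (d(j) = (7/j)/6 = 7/(6*j))
A = 22 (A = -22*(-1) = 22)
K = -18 (K = 3 - 1*21 = 3 - 21 = -18)
(K*d(1))*A = -21/1*22 = -21*22 = -462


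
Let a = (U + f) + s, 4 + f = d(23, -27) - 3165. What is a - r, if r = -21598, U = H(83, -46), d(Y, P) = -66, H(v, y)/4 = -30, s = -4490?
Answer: 13753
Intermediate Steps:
H(v, y) = -120 (H(v, y) = 4*(-30) = -120)
U = -120
f = -3235 (f = -4 + (-66 - 3165) = -4 - 3231 = -3235)
a = -7845 (a = (-120 - 3235) - 4490 = -3355 - 4490 = -7845)
a - r = -7845 - 1*(-21598) = -7845 + 21598 = 13753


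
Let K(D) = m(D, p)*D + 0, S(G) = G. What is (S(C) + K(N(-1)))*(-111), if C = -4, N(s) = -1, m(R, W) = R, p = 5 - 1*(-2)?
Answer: 333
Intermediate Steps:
p = 7 (p = 5 + 2 = 7)
K(D) = D² (K(D) = D*D + 0 = D² + 0 = D²)
(S(C) + K(N(-1)))*(-111) = (-4 + (-1)²)*(-111) = (-4 + 1)*(-111) = -3*(-111) = 333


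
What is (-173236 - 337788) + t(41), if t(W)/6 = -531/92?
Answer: -23508697/46 ≈ -5.1106e+5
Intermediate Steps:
t(W) = -1593/46 (t(W) = 6*(-531/92) = -1593/46)
(-173236 - 337788) + t(41) = (-173236 - 337788) - 1593/46 = -511024 - 1593/46 = -23508697/46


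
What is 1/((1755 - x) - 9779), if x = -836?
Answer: -1/7188 ≈ -0.00013912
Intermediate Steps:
1/((1755 - x) - 9779) = 1/((1755 - 1*(-836)) - 9779) = 1/((1755 + 836) - 9779) = 1/(2591 - 9779) = 1/(-7188) = -1/7188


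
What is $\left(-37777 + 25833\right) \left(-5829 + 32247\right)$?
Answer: $-315536592$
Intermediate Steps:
$\left(-37777 + 25833\right) \left(-5829 + 32247\right) = \left(-11944\right) 26418 = -315536592$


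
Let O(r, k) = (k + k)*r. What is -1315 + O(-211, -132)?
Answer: 54389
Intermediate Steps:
O(r, k) = 2*k*r (O(r, k) = (2*k)*r = 2*k*r)
-1315 + O(-211, -132) = -1315 + 2*(-132)*(-211) = -1315 + 55704 = 54389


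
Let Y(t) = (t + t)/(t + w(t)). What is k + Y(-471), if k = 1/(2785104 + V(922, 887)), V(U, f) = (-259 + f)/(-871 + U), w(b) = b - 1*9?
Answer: 44600868815/45026975444 ≈ 0.99054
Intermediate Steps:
w(b) = -9 + b (w(b) = b - 9 = -9 + b)
V(U, f) = (-259 + f)/(-871 + U)
Y(t) = 2*t/(-9 + 2*t) (Y(t) = (t + t)/(t + (-9 + t)) = (2*t)/(-9 + 2*t) = 2*t/(-9 + 2*t))
k = 51/142040932 (k = 1/(2785104 + (-259 + 887)/(-871 + 922)) = 1/(2785104 + 628/51) = 1/(142040932/51) = 51/142040932 ≈ 3.5905e-7)
k + Y(-471) = 51/142040932 + 2*(-471)/(-9 + 2*(-471)) = 51/142040932 + 2*(-471)/(-9 - 942) = 51/142040932 + 2*(-471)/(-951) = 51/142040932 + 2*(-471)*(-1/951) = 51/142040932 + 314/317 = 44600868815/45026975444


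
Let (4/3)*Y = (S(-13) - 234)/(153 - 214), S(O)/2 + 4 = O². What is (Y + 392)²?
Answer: 568345600/3721 ≈ 1.5274e+5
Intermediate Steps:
S(O) = -8 + 2*O²
Y = -72/61 (Y = 3*(((-8 + 2*(-13)²) - 234)/(153 - 214))/4 = 3*(((-8 + 2*169) - 234)/(-61))/4 = 3*(((-8 + 338) - 234)*(-1/61))/4 = 3*((330 - 234)*(-1/61))/4 = 3*(96*(-1/61))/4 = (¾)*(-96/61) = -72/61 ≈ -1.1803)
(Y + 392)² = (-72/61 + 392)² = (23840/61)² = 568345600/3721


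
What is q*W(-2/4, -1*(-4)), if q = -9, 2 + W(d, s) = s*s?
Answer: -126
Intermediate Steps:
W(d, s) = -2 + s² (W(d, s) = -2 + s*s = -2 + s²)
q*W(-2/4, -1*(-4)) = -9*(-2 + (-1*(-4))²) = -9*(-2 + 4²) = -9*(-2 + 16) = -9*14 = -126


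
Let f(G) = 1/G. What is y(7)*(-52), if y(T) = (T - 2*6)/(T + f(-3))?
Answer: 39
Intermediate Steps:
y(T) = (-12 + T)/(-⅓ + T) (y(T) = (T - 2*6)/(T + 1/(-3)) = (T - 12)/(T - ⅓) = (-12 + T)/(-⅓ + T))
y(7)*(-52) = (3*(-12 + 7)/(-1 + 3*7))*(-52) = (3*(-5)/(-1 + 21))*(-52) = (3*(-5)/20)*(-52) = (3*(1/20)*(-5))*(-52) = -¾*(-52) = 39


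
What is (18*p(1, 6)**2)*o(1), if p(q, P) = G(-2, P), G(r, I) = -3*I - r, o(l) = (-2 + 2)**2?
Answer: 0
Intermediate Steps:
o(l) = 0 (o(l) = 0**2 = 0)
G(r, I) = -r - 3*I
p(q, P) = 2 - 3*P (p(q, P) = -1*(-2) - 3*P = 2 - 3*P)
(18*p(1, 6)**2)*o(1) = (18*(2 - 3*6)**2)*0 = (18*(2 - 18)**2)*0 = (18*(-16)**2)*0 = (18*256)*0 = 4608*0 = 0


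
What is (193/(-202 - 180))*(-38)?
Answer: 3667/191 ≈ 19.199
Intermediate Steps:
(193/(-202 - 180))*(-38) = (193/(-382))*(-38) = -1/382*193*(-38) = -193/382*(-38) = 3667/191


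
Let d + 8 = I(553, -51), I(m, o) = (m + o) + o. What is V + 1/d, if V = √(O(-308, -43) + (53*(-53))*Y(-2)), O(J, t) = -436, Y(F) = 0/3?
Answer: 1/443 + 2*I*√109 ≈ 0.0022573 + 20.881*I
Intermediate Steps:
I(m, o) = m + 2*o
Y(F) = 0 (Y(F) = 0*(⅓) = 0)
d = 443 (d = -8 + (553 + 2*(-51)) = -8 + (553 - 102) = -8 + 451 = 443)
V = 2*I*√109 (V = √(-436 + (53*(-53))*0) = √(-436 - 2809*0) = √(-436 + 0) = √(-436) = 2*I*√109 ≈ 20.881*I)
V + 1/d = 2*I*√109 + 1/443 = 1/443 + 2*I*√109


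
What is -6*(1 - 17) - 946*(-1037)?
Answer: 981098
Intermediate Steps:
-6*(1 - 17) - 946*(-1037) = -6*(-16) + 981002 = 96 + 981002 = 981098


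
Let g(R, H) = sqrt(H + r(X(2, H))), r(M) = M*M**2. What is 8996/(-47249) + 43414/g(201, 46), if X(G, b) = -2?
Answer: -8996/47249 + 21707*sqrt(38)/19 ≈ 7042.5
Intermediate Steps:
r(M) = M**3
g(R, H) = sqrt(-8 + H) (g(R, H) = sqrt(H + (-2)**3) = sqrt(H - 8) = sqrt(-8 + H))
8996/(-47249) + 43414/g(201, 46) = 8996/(-47249) + 43414/(sqrt(-8 + 46)) = 8996*(-1/47249) + 43414/(sqrt(38)) = -8996/47249 + 43414*(sqrt(38)/38) = -8996/47249 + 21707*sqrt(38)/19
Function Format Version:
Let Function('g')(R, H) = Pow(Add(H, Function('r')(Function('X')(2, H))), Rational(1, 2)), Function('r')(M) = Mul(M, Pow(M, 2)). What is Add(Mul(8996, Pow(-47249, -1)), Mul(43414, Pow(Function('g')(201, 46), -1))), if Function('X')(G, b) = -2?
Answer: Add(Rational(-8996, 47249), Mul(Rational(21707, 19), Pow(38, Rational(1, 2)))) ≈ 7042.5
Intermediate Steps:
Function('r')(M) = Pow(M, 3)
Function('g')(R, H) = Pow(Add(-8, H), Rational(1, 2)) (Function('g')(R, H) = Pow(Add(H, Pow(-2, 3)), Rational(1, 2)) = Pow(Add(H, -8), Rational(1, 2)) = Pow(Add(-8, H), Rational(1, 2)))
Add(Mul(8996, Pow(-47249, -1)), Mul(43414, Pow(Function('g')(201, 46), -1))) = Add(Mul(8996, Pow(-47249, -1)), Mul(43414, Pow(Pow(Add(-8, 46), Rational(1, 2)), -1))) = Add(Mul(8996, Rational(-1, 47249)), Mul(43414, Pow(Pow(38, Rational(1, 2)), -1))) = Add(Rational(-8996, 47249), Mul(43414, Mul(Rational(1, 38), Pow(38, Rational(1, 2))))) = Add(Rational(-8996, 47249), Mul(Rational(21707, 19), Pow(38, Rational(1, 2))))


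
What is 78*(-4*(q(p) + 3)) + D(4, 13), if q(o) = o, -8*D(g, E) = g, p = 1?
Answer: -2497/2 ≈ -1248.5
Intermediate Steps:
D(g, E) = -g/8
78*(-4*(q(p) + 3)) + D(4, 13) = 78*(-4*(1 + 3)) - ⅛*4 = 78*(-4*4) - ½ = 78*(-16) - ½ = -1248 - ½ = -2497/2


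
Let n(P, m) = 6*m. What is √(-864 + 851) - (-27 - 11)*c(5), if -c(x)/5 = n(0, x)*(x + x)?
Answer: -57000 + I*√13 ≈ -57000.0 + 3.6056*I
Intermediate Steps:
c(x) = -60*x² (c(x) = -5*6*x*(x + x) = -5*6*x*2*x = -60*x²)
√(-864 + 851) - (-27 - 11)*c(5) = √(-864 + 851) - (-27 - 11)*(-60*5²) = √(-13) - (-38)*(-60*25) = I*√13 - (-38)*(-1500) = I*√13 - 1*57000 = I*√13 - 57000 = -57000 + I*√13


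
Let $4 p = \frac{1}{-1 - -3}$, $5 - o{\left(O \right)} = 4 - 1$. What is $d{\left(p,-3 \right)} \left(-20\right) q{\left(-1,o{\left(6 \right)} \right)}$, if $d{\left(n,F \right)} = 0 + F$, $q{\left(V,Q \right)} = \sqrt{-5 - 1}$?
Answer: $60 i \sqrt{6} \approx 146.97 i$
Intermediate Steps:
$o{\left(O \right)} = 2$ ($o{\left(O \right)} = 5 - \left(4 - 1\right) = 5 - 3 = 2$)
$q{\left(V,Q \right)} = i \sqrt{6}$ ($q{\left(V,Q \right)} = \sqrt{-6} = i \sqrt{6}$)
$p = \frac{1}{8}$ ($p = \frac{1}{4 \left(-1 - -3\right)} = \frac{1}{4 \left(-1 + \left(-1 + 4\right)\right)} = \frac{1}{4 \left(-1 + 3\right)} = \frac{1}{4 \cdot 2} = \frac{1}{4} \cdot \frac{1}{2} = \frac{1}{8} \approx 0.125$)
$d{\left(n,F \right)} = F$
$d{\left(p,-3 \right)} \left(-20\right) q{\left(-1,o{\left(6 \right)} \right)} = \left(-3\right) \left(-20\right) i \sqrt{6} = 60 i \sqrt{6}$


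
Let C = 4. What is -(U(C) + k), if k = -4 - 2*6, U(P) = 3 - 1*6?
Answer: 19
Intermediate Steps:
U(P) = -3 (U(P) = 3 - 6 = -3)
k = -16 (k = -4 - 12 = -16)
-(U(C) + k) = -(-3 - 16) = -1*(-19) = 19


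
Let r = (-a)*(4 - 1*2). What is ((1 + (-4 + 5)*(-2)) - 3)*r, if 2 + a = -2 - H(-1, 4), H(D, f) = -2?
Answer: -16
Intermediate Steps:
a = -2 (a = -2 + (-2 - 1*(-2)) = -2 + (-2 + 2) = -2 + 0 = -2)
r = 4 (r = (-1*(-2))*(4 - 1*2) = 2*(4 - 2) = 2*2 = 4)
((1 + (-4 + 5)*(-2)) - 3)*r = ((1 + (-4 + 5)*(-2)) - 3)*4 = ((1 + 1*(-2)) - 3)*4 = ((1 - 2) - 3)*4 = (-1 - 3)*4 = -4*4 = -16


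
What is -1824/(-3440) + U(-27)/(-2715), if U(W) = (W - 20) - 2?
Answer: 64009/116745 ≈ 0.54828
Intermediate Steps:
U(W) = -22 + W (U(W) = (-20 + W) - 2 = -22 + W)
-1824/(-3440) + U(-27)/(-2715) = -1824/(-3440) + (-22 - 27)/(-2715) = -1824*(-1/3440) - 49*(-1/2715) = 114/215 + 49/2715 = 64009/116745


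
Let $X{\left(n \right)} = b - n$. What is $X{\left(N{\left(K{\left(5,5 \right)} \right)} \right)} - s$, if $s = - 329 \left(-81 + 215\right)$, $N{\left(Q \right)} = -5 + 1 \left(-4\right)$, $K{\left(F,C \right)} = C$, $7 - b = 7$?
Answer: $44095$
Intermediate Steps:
$b = 0$ ($b = 7 - 7 = 0$)
$N{\left(Q \right)} = -9$ ($N{\left(Q \right)} = -5 - 4 = -9$)
$X{\left(n \right)} = - n$ ($X{\left(n \right)} = 0 - n = - n$)
$s = -44086$ ($s = \left(-329\right) 134 = -44086$)
$X{\left(N{\left(K{\left(5,5 \right)} \right)} \right)} - s = \left(-1\right) \left(-9\right) - -44086 = 9 + 44086 = 44095$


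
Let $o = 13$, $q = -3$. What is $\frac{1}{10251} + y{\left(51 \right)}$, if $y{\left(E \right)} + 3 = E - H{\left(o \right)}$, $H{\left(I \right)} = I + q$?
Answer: $\frac{389539}{10251} \approx 38.0$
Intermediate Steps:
$H{\left(I \right)} = -3 + I$ ($H{\left(I \right)} = I - 3 = -3 + I$)
$y{\left(E \right)} = -13 + E$ ($y{\left(E \right)} = -3 + \left(E - \left(-3 + 13\right)\right) = -3 + \left(E - 10\right) = -3 + \left(-10 + E\right) = -13 + E$)
$\frac{1}{10251} + y{\left(51 \right)} = \frac{1}{10251} + \left(-13 + 51\right) = \frac{1}{10251} + 38 = \frac{389539}{10251}$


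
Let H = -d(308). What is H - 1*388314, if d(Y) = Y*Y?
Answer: -483178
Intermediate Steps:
d(Y) = Y²
H = -94864 (H = -1*308² = -1*94864 = -94864)
H - 1*388314 = -94864 - 1*388314 = -94864 - 388314 = -483178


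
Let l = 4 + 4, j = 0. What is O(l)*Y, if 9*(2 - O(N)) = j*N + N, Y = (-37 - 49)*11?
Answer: -9460/9 ≈ -1051.1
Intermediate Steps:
l = 8
Y = -946 (Y = -86*11 = -946)
O(N) = 2 - N/9 (O(N) = 2 - (0*N + N)/9 = 2 - (0 + N)/9 = 2 - N/9)
O(l)*Y = (2 - ⅑*8)*(-946) = (2 - 8/9)*(-946) = (10/9)*(-946) = -9460/9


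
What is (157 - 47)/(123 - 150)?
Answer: -110/27 ≈ -4.0741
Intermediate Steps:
(157 - 47)/(123 - 150) = 110/(-27) = -1/27*110 = -110/27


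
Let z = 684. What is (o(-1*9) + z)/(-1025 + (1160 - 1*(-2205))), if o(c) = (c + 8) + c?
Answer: 337/1170 ≈ 0.28803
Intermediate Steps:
o(c) = 8 + 2*c (o(c) = (8 + c) + c = 8 + 2*c)
(o(-1*9) + z)/(-1025 + (1160 - 1*(-2205))) = ((8 + 2*(-1*9)) + 684)/(-1025 + (1160 - 1*(-2205))) = ((8 + 2*(-9)) + 684)/(-1025 + (1160 + 2205)) = ((8 - 18) + 684)/(-1025 + 3365) = (-10 + 684)/2340 = 674*(1/2340) = 337/1170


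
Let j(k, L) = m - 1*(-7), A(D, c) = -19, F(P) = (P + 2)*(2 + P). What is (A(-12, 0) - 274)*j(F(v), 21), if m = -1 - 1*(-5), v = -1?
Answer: -3223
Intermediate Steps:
m = 4 (m = -1 + 5 = 4)
F(P) = (2 + P)**2 (F(P) = (2 + P)*(2 + P) = (2 + P)**2)
j(k, L) = 11 (j(k, L) = 4 - 1*(-7) = 4 + 7 = 11)
(A(-12, 0) - 274)*j(F(v), 21) = (-19 - 274)*11 = -293*11 = -3223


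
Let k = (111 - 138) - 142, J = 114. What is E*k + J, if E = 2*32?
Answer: -10702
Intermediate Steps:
k = -169 (k = -27 - 142 = -169)
E = 64
E*k + J = 64*(-169) + 114 = -10816 + 114 = -10702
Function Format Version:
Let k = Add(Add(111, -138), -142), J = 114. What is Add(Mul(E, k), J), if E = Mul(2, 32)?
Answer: -10702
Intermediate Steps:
k = -169 (k = Add(-27, -142) = -169)
E = 64
Add(Mul(E, k), J) = Add(Mul(64, -169), 114) = Add(-10816, 114) = -10702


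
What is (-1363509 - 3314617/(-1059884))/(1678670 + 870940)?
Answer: -1445158058339/2702290845240 ≈ -0.53479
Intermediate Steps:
(-1363509 - 3314617/(-1059884))/(1678670 + 870940) = (-1363509 - 3314617*(-1/1059884))/2549610 = (-1363509 + 3314617/1059884)*(1/2549610) = -1445158058339/1059884*1/2549610 = -1445158058339/2702290845240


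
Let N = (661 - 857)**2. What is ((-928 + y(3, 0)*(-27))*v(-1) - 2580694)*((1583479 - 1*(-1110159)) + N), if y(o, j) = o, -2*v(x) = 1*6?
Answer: -7042325438018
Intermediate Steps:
v(x) = -3 (v(x) = -6/2 = -1/2*6 = -3)
N = 38416 (N = (-196)**2 = 38416)
((-928 + y(3, 0)*(-27))*v(-1) - 2580694)*((1583479 - 1*(-1110159)) + N) = ((-928 + 3*(-27))*(-3) - 2580694)*((1583479 - 1*(-1110159)) + 38416) = ((-928 - 81)*(-3) - 2580694)*((1583479 + 1110159) + 38416) = (-1009*(-3) - 2580694)*(2693638 + 38416) = (3027 - 2580694)*2732054 = -2577667*2732054 = -7042325438018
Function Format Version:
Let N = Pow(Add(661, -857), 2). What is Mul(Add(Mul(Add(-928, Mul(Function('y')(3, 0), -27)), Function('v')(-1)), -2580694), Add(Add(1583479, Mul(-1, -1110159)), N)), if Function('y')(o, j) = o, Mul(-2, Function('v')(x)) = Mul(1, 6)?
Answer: -7042325438018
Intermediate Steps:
Function('v')(x) = -3 (Function('v')(x) = Mul(Rational(-1, 2), Mul(1, 6)) = Mul(Rational(-1, 2), 6) = -3)
N = 38416 (N = Pow(-196, 2) = 38416)
Mul(Add(Mul(Add(-928, Mul(Function('y')(3, 0), -27)), Function('v')(-1)), -2580694), Add(Add(1583479, Mul(-1, -1110159)), N)) = Mul(Add(Mul(Add(-928, Mul(3, -27)), -3), -2580694), Add(Add(1583479, Mul(-1, -1110159)), 38416)) = Mul(Add(Mul(Add(-928, -81), -3), -2580694), Add(Add(1583479, 1110159), 38416)) = Mul(Add(Mul(-1009, -3), -2580694), Add(2693638, 38416)) = Mul(Add(3027, -2580694), 2732054) = Mul(-2577667, 2732054) = -7042325438018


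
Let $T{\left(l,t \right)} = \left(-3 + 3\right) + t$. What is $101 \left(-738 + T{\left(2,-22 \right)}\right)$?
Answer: $-76760$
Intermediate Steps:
$T{\left(l,t \right)} = t$ ($T{\left(l,t \right)} = 0 + t = t$)
$101 \left(-738 + T{\left(2,-22 \right)}\right) = 101 \left(-738 - 22\right) = 101 \left(-760\right) = -76760$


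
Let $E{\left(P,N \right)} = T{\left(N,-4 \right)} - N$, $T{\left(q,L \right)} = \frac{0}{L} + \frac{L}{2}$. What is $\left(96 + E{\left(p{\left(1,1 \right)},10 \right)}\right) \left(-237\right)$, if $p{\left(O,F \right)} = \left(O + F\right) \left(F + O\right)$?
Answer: $-19908$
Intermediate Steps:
$p{\left(O,F \right)} = \left(F + O\right)^{2}$ ($p{\left(O,F \right)} = \left(F + O\right) \left(F + O\right) = \left(F + O\right)^{2}$)
$T{\left(q,L \right)} = \frac{L}{2}$ ($T{\left(q,L \right)} = 0 + L \frac{1}{2} = 0 + \frac{L}{2} = \frac{L}{2}$)
$E{\left(P,N \right)} = -2 - N$ ($E{\left(P,N \right)} = \frac{1}{2} \left(-4\right) - N = -2 - N$)
$\left(96 + E{\left(p{\left(1,1 \right)},10 \right)}\right) \left(-237\right) = \left(96 - 12\right) \left(-237\right) = 84 \left(-237\right) = -19908$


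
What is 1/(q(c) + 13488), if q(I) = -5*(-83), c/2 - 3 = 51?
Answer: 1/13903 ≈ 7.1927e-5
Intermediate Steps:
c = 108 (c = 6 + 2*51 = 6 + 102 = 108)
q(I) = 415
1/(q(c) + 13488) = 1/(415 + 13488) = 1/13903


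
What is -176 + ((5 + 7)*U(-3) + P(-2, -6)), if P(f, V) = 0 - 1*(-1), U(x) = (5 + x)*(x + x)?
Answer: -319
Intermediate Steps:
U(x) = 2*x*(5 + x) (U(x) = (5 + x)*(2*x) = 2*x*(5 + x))
P(f, V) = 1 (P(f, V) = 0 + 1 = 1)
-176 + ((5 + 7)*U(-3) + P(-2, -6)) = -176 + ((5 + 7)*(2*(-3)*(5 - 3)) + 1) = -176 + (12*(2*(-3)*2) + 1) = -176 + (12*(-12) + 1) = -176 + (-144 + 1) = -176 - 143 = -319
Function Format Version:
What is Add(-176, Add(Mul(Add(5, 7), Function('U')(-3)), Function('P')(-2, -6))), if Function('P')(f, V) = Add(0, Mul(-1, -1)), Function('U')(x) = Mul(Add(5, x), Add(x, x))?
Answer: -319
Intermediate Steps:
Function('U')(x) = Mul(2, x, Add(5, x)) (Function('U')(x) = Mul(Add(5, x), Mul(2, x)) = Mul(2, x, Add(5, x)))
Function('P')(f, V) = 1 (Function('P')(f, V) = Add(0, 1) = 1)
Add(-176, Add(Mul(Add(5, 7), Function('U')(-3)), Function('P')(-2, -6))) = Add(-176, Add(Mul(Add(5, 7), Mul(2, -3, Add(5, -3))), 1)) = Add(-176, Add(Mul(12, Mul(2, -3, 2)), 1)) = Add(-176, Add(Mul(12, -12), 1)) = Add(-176, Add(-144, 1)) = Add(-176, -143) = -319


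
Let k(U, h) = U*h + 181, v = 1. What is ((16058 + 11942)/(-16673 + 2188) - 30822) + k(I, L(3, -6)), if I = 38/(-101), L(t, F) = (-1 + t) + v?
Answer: -8966360535/292597 ≈ -30644.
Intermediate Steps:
L(t, F) = t (L(t, F) = (-1 + t) + 1 = t)
I = -38/101 (I = 38*(-1/101) = -38/101 ≈ -0.37624)
k(U, h) = 181 + U*h
((16058 + 11942)/(-16673 + 2188) - 30822) + k(I, L(3, -6)) = ((16058 + 11942)/(-16673 + 2188) - 30822) + (181 - 38/101*3) = (28000/(-14485) - 30822) + (181 - 114/101) = (28000*(-1/14485) - 30822) + 18167/101 = (-5600/2897 - 30822) + 18167/101 = -89296934/2897 + 18167/101 = -8966360535/292597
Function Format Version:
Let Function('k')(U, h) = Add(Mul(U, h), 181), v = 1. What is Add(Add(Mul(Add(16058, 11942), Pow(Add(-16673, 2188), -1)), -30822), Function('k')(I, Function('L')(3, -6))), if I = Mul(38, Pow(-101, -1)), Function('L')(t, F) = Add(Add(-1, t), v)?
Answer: Rational(-8966360535, 292597) ≈ -30644.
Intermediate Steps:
Function('L')(t, F) = t (Function('L')(t, F) = Add(Add(-1, t), 1) = t)
I = Rational(-38, 101) (I = Mul(38, Rational(-1, 101)) = Rational(-38, 101) ≈ -0.37624)
Function('k')(U, h) = Add(181, Mul(U, h))
Add(Add(Mul(Add(16058, 11942), Pow(Add(-16673, 2188), -1)), -30822), Function('k')(I, Function('L')(3, -6))) = Add(Add(Mul(Add(16058, 11942), Pow(Add(-16673, 2188), -1)), -30822), Add(181, Mul(Rational(-38, 101), 3))) = Add(Add(Mul(28000, Pow(-14485, -1)), -30822), Add(181, Rational(-114, 101))) = Add(Add(Mul(28000, Rational(-1, 14485)), -30822), Rational(18167, 101)) = Add(Add(Rational(-5600, 2897), -30822), Rational(18167, 101)) = Add(Rational(-89296934, 2897), Rational(18167, 101)) = Rational(-8966360535, 292597)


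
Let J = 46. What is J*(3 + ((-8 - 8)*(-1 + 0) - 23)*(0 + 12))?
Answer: -3726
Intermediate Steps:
J*(3 + ((-8 - 8)*(-1 + 0) - 23)*(0 + 12)) = 46*(3 + ((-8 - 8)*(-1 + 0) - 23)*(0 + 12)) = 46*(3 + (-16*(-1) - 23)*12) = 46*(3 + (16 - 23)*12) = 46*(3 - 7*12) = 46*(3 - 84) = 46*(-81) = -3726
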